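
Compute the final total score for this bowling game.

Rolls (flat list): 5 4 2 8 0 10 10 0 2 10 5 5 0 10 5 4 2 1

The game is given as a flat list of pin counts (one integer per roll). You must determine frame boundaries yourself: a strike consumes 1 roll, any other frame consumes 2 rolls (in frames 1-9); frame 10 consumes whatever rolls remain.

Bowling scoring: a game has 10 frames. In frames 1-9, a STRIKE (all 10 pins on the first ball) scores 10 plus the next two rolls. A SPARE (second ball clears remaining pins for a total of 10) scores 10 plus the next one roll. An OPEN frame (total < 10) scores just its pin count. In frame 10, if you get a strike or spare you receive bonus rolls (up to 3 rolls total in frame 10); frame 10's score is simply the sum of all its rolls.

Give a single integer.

Frame 1: OPEN (5+4=9). Cumulative: 9
Frame 2: SPARE (2+8=10). 10 + next roll (0) = 10. Cumulative: 19
Frame 3: SPARE (0+10=10). 10 + next roll (10) = 20. Cumulative: 39
Frame 4: STRIKE. 10 + next two rolls (0+2) = 12. Cumulative: 51
Frame 5: OPEN (0+2=2). Cumulative: 53
Frame 6: STRIKE. 10 + next two rolls (5+5) = 20. Cumulative: 73
Frame 7: SPARE (5+5=10). 10 + next roll (0) = 10. Cumulative: 83
Frame 8: SPARE (0+10=10). 10 + next roll (5) = 15. Cumulative: 98
Frame 9: OPEN (5+4=9). Cumulative: 107
Frame 10: OPEN. Sum of all frame-10 rolls (2+1) = 3. Cumulative: 110

Answer: 110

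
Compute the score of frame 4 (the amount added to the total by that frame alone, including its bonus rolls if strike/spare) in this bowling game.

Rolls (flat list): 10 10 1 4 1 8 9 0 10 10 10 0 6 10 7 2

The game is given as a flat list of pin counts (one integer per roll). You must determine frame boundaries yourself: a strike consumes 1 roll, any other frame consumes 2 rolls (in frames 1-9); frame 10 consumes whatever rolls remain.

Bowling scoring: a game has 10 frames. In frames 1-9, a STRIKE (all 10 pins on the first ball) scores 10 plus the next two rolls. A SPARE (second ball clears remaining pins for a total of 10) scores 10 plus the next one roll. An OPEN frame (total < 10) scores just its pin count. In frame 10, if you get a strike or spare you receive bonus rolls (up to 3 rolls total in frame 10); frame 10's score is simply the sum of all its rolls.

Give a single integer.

Answer: 9

Derivation:
Frame 1: STRIKE. 10 + next two rolls (10+1) = 21. Cumulative: 21
Frame 2: STRIKE. 10 + next two rolls (1+4) = 15. Cumulative: 36
Frame 3: OPEN (1+4=5). Cumulative: 41
Frame 4: OPEN (1+8=9). Cumulative: 50
Frame 5: OPEN (9+0=9). Cumulative: 59
Frame 6: STRIKE. 10 + next two rolls (10+10) = 30. Cumulative: 89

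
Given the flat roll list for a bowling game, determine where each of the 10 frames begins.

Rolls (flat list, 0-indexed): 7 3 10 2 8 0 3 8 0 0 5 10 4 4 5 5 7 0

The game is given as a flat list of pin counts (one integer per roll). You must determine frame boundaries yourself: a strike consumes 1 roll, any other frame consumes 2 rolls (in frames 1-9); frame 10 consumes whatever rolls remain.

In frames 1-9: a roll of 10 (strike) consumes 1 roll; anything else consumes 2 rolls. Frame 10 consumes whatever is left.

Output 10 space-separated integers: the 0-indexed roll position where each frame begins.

Answer: 0 2 3 5 7 9 11 12 14 16

Derivation:
Frame 1 starts at roll index 0: rolls=7,3 (sum=10), consumes 2 rolls
Frame 2 starts at roll index 2: roll=10 (strike), consumes 1 roll
Frame 3 starts at roll index 3: rolls=2,8 (sum=10), consumes 2 rolls
Frame 4 starts at roll index 5: rolls=0,3 (sum=3), consumes 2 rolls
Frame 5 starts at roll index 7: rolls=8,0 (sum=8), consumes 2 rolls
Frame 6 starts at roll index 9: rolls=0,5 (sum=5), consumes 2 rolls
Frame 7 starts at roll index 11: roll=10 (strike), consumes 1 roll
Frame 8 starts at roll index 12: rolls=4,4 (sum=8), consumes 2 rolls
Frame 9 starts at roll index 14: rolls=5,5 (sum=10), consumes 2 rolls
Frame 10 starts at roll index 16: 2 remaining rolls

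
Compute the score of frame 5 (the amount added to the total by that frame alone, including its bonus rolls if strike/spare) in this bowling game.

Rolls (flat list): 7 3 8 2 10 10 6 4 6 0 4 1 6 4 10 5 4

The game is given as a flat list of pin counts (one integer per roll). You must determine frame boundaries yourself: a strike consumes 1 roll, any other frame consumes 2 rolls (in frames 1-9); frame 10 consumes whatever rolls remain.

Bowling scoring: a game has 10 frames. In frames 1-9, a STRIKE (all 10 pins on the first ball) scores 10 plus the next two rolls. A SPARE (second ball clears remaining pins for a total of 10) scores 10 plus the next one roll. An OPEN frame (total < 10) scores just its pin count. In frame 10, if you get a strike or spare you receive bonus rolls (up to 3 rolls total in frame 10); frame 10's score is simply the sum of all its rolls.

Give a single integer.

Frame 1: SPARE (7+3=10). 10 + next roll (8) = 18. Cumulative: 18
Frame 2: SPARE (8+2=10). 10 + next roll (10) = 20. Cumulative: 38
Frame 3: STRIKE. 10 + next two rolls (10+6) = 26. Cumulative: 64
Frame 4: STRIKE. 10 + next two rolls (6+4) = 20. Cumulative: 84
Frame 5: SPARE (6+4=10). 10 + next roll (6) = 16. Cumulative: 100
Frame 6: OPEN (6+0=6). Cumulative: 106
Frame 7: OPEN (4+1=5). Cumulative: 111

Answer: 16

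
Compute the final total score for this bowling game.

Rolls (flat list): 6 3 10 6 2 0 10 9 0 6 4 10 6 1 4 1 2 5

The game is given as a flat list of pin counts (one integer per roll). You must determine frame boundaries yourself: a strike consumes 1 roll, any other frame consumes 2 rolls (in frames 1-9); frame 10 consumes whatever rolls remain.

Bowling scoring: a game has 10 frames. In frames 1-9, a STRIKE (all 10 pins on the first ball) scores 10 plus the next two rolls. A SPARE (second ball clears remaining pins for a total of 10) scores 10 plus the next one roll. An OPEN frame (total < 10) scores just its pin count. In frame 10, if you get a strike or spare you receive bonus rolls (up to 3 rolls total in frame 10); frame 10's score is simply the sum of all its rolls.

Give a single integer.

Answer: 119

Derivation:
Frame 1: OPEN (6+3=9). Cumulative: 9
Frame 2: STRIKE. 10 + next two rolls (6+2) = 18. Cumulative: 27
Frame 3: OPEN (6+2=8). Cumulative: 35
Frame 4: SPARE (0+10=10). 10 + next roll (9) = 19. Cumulative: 54
Frame 5: OPEN (9+0=9). Cumulative: 63
Frame 6: SPARE (6+4=10). 10 + next roll (10) = 20. Cumulative: 83
Frame 7: STRIKE. 10 + next two rolls (6+1) = 17. Cumulative: 100
Frame 8: OPEN (6+1=7). Cumulative: 107
Frame 9: OPEN (4+1=5). Cumulative: 112
Frame 10: OPEN. Sum of all frame-10 rolls (2+5) = 7. Cumulative: 119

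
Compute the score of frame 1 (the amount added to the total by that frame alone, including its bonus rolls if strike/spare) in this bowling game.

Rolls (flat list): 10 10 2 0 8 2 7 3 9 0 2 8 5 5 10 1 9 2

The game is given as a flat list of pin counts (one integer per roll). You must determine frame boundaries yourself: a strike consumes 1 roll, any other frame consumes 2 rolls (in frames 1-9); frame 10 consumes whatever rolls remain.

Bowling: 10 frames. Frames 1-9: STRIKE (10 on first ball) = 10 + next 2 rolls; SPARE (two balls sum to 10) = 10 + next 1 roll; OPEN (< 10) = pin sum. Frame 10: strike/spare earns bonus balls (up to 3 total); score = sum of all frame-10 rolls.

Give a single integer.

Frame 1: STRIKE. 10 + next two rolls (10+2) = 22. Cumulative: 22
Frame 2: STRIKE. 10 + next two rolls (2+0) = 12. Cumulative: 34
Frame 3: OPEN (2+0=2). Cumulative: 36

Answer: 22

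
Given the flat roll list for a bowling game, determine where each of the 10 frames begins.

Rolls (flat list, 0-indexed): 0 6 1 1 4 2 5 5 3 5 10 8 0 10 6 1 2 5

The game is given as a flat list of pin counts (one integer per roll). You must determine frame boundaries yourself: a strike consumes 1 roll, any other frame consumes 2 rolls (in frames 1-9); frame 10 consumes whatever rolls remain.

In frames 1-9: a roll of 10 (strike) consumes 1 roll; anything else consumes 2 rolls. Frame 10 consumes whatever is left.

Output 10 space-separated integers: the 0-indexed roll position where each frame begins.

Answer: 0 2 4 6 8 10 11 13 14 16

Derivation:
Frame 1 starts at roll index 0: rolls=0,6 (sum=6), consumes 2 rolls
Frame 2 starts at roll index 2: rolls=1,1 (sum=2), consumes 2 rolls
Frame 3 starts at roll index 4: rolls=4,2 (sum=6), consumes 2 rolls
Frame 4 starts at roll index 6: rolls=5,5 (sum=10), consumes 2 rolls
Frame 5 starts at roll index 8: rolls=3,5 (sum=8), consumes 2 rolls
Frame 6 starts at roll index 10: roll=10 (strike), consumes 1 roll
Frame 7 starts at roll index 11: rolls=8,0 (sum=8), consumes 2 rolls
Frame 8 starts at roll index 13: roll=10 (strike), consumes 1 roll
Frame 9 starts at roll index 14: rolls=6,1 (sum=7), consumes 2 rolls
Frame 10 starts at roll index 16: 2 remaining rolls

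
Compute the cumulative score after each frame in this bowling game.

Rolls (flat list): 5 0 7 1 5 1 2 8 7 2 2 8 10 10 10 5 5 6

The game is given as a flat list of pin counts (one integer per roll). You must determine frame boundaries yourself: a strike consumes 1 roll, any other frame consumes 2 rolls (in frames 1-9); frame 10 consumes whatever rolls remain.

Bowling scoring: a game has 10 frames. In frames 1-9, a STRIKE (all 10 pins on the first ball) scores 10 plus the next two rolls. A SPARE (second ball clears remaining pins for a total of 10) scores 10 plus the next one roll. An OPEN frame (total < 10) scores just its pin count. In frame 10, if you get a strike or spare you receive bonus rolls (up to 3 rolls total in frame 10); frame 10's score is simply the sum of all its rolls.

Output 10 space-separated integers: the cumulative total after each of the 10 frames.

Answer: 5 13 19 36 45 65 95 120 140 156

Derivation:
Frame 1: OPEN (5+0=5). Cumulative: 5
Frame 2: OPEN (7+1=8). Cumulative: 13
Frame 3: OPEN (5+1=6). Cumulative: 19
Frame 4: SPARE (2+8=10). 10 + next roll (7) = 17. Cumulative: 36
Frame 5: OPEN (7+2=9). Cumulative: 45
Frame 6: SPARE (2+8=10). 10 + next roll (10) = 20. Cumulative: 65
Frame 7: STRIKE. 10 + next two rolls (10+10) = 30. Cumulative: 95
Frame 8: STRIKE. 10 + next two rolls (10+5) = 25. Cumulative: 120
Frame 9: STRIKE. 10 + next two rolls (5+5) = 20. Cumulative: 140
Frame 10: SPARE. Sum of all frame-10 rolls (5+5+6) = 16. Cumulative: 156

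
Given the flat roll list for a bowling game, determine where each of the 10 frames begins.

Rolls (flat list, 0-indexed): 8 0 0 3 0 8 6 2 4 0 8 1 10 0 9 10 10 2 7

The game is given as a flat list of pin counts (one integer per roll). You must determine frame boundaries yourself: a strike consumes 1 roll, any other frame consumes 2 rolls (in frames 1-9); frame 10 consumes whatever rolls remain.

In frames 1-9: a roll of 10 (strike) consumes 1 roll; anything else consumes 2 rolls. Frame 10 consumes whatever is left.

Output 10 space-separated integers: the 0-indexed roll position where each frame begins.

Answer: 0 2 4 6 8 10 12 13 15 16

Derivation:
Frame 1 starts at roll index 0: rolls=8,0 (sum=8), consumes 2 rolls
Frame 2 starts at roll index 2: rolls=0,3 (sum=3), consumes 2 rolls
Frame 3 starts at roll index 4: rolls=0,8 (sum=8), consumes 2 rolls
Frame 4 starts at roll index 6: rolls=6,2 (sum=8), consumes 2 rolls
Frame 5 starts at roll index 8: rolls=4,0 (sum=4), consumes 2 rolls
Frame 6 starts at roll index 10: rolls=8,1 (sum=9), consumes 2 rolls
Frame 7 starts at roll index 12: roll=10 (strike), consumes 1 roll
Frame 8 starts at roll index 13: rolls=0,9 (sum=9), consumes 2 rolls
Frame 9 starts at roll index 15: roll=10 (strike), consumes 1 roll
Frame 10 starts at roll index 16: 3 remaining rolls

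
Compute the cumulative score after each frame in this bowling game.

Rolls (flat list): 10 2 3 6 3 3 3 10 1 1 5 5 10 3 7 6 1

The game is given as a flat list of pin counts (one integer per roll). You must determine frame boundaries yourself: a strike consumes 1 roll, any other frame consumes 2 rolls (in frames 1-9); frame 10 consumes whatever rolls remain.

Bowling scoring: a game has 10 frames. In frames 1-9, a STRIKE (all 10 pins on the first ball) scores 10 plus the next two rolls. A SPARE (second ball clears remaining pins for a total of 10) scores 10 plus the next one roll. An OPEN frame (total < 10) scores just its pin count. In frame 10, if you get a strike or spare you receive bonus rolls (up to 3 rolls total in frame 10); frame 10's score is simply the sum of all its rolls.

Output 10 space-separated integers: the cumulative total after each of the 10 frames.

Answer: 15 20 29 35 47 49 69 89 105 112

Derivation:
Frame 1: STRIKE. 10 + next two rolls (2+3) = 15. Cumulative: 15
Frame 2: OPEN (2+3=5). Cumulative: 20
Frame 3: OPEN (6+3=9). Cumulative: 29
Frame 4: OPEN (3+3=6). Cumulative: 35
Frame 5: STRIKE. 10 + next two rolls (1+1) = 12. Cumulative: 47
Frame 6: OPEN (1+1=2). Cumulative: 49
Frame 7: SPARE (5+5=10). 10 + next roll (10) = 20. Cumulative: 69
Frame 8: STRIKE. 10 + next two rolls (3+7) = 20. Cumulative: 89
Frame 9: SPARE (3+7=10). 10 + next roll (6) = 16. Cumulative: 105
Frame 10: OPEN. Sum of all frame-10 rolls (6+1) = 7. Cumulative: 112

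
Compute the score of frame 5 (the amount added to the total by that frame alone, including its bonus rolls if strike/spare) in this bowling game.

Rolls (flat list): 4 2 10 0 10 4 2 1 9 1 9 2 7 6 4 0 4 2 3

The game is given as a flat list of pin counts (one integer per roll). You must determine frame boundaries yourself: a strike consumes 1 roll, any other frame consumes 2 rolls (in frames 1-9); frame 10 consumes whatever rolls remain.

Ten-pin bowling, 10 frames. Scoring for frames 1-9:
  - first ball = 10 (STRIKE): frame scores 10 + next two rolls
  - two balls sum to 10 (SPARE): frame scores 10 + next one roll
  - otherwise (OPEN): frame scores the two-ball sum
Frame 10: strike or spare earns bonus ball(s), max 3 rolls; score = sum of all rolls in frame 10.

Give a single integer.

Frame 1: OPEN (4+2=6). Cumulative: 6
Frame 2: STRIKE. 10 + next two rolls (0+10) = 20. Cumulative: 26
Frame 3: SPARE (0+10=10). 10 + next roll (4) = 14. Cumulative: 40
Frame 4: OPEN (4+2=6). Cumulative: 46
Frame 5: SPARE (1+9=10). 10 + next roll (1) = 11. Cumulative: 57
Frame 6: SPARE (1+9=10). 10 + next roll (2) = 12. Cumulative: 69
Frame 7: OPEN (2+7=9). Cumulative: 78

Answer: 11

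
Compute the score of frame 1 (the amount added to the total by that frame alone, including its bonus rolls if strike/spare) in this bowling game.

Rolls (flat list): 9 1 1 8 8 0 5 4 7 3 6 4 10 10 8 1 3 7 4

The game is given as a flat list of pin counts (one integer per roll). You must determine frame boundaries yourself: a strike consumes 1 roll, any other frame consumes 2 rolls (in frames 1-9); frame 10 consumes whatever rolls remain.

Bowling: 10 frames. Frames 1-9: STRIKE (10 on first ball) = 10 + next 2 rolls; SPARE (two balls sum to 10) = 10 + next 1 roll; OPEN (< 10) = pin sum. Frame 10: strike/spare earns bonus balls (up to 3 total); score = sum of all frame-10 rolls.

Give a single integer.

Frame 1: SPARE (9+1=10). 10 + next roll (1) = 11. Cumulative: 11
Frame 2: OPEN (1+8=9). Cumulative: 20
Frame 3: OPEN (8+0=8). Cumulative: 28

Answer: 11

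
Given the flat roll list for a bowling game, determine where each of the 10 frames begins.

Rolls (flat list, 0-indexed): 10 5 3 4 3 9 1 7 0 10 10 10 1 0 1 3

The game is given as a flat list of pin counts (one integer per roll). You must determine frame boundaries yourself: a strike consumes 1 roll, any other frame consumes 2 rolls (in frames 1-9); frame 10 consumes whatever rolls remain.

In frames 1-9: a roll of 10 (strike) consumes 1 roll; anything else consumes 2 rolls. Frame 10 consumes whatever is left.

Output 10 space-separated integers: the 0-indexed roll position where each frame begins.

Answer: 0 1 3 5 7 9 10 11 12 14

Derivation:
Frame 1 starts at roll index 0: roll=10 (strike), consumes 1 roll
Frame 2 starts at roll index 1: rolls=5,3 (sum=8), consumes 2 rolls
Frame 3 starts at roll index 3: rolls=4,3 (sum=7), consumes 2 rolls
Frame 4 starts at roll index 5: rolls=9,1 (sum=10), consumes 2 rolls
Frame 5 starts at roll index 7: rolls=7,0 (sum=7), consumes 2 rolls
Frame 6 starts at roll index 9: roll=10 (strike), consumes 1 roll
Frame 7 starts at roll index 10: roll=10 (strike), consumes 1 roll
Frame 8 starts at roll index 11: roll=10 (strike), consumes 1 roll
Frame 9 starts at roll index 12: rolls=1,0 (sum=1), consumes 2 rolls
Frame 10 starts at roll index 14: 2 remaining rolls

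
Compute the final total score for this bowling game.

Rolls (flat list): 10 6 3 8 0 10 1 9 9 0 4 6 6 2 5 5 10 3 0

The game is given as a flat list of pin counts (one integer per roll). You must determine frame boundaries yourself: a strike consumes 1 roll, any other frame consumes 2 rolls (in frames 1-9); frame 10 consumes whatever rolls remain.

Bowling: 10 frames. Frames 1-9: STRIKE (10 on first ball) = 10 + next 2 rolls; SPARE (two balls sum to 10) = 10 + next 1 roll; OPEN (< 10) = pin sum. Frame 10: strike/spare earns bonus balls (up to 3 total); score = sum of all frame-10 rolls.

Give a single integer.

Answer: 141

Derivation:
Frame 1: STRIKE. 10 + next two rolls (6+3) = 19. Cumulative: 19
Frame 2: OPEN (6+3=9). Cumulative: 28
Frame 3: OPEN (8+0=8). Cumulative: 36
Frame 4: STRIKE. 10 + next two rolls (1+9) = 20. Cumulative: 56
Frame 5: SPARE (1+9=10). 10 + next roll (9) = 19. Cumulative: 75
Frame 6: OPEN (9+0=9). Cumulative: 84
Frame 7: SPARE (4+6=10). 10 + next roll (6) = 16. Cumulative: 100
Frame 8: OPEN (6+2=8). Cumulative: 108
Frame 9: SPARE (5+5=10). 10 + next roll (10) = 20. Cumulative: 128
Frame 10: STRIKE. Sum of all frame-10 rolls (10+3+0) = 13. Cumulative: 141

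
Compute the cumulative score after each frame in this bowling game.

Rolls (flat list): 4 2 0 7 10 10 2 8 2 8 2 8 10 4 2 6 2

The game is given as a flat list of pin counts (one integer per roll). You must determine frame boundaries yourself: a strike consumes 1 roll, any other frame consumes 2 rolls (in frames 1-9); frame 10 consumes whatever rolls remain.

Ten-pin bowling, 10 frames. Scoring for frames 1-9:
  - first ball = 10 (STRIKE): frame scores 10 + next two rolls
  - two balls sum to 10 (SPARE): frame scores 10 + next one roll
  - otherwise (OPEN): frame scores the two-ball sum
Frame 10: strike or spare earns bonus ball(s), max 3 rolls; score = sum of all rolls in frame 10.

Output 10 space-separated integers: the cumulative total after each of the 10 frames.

Answer: 6 13 35 55 67 79 99 115 121 129

Derivation:
Frame 1: OPEN (4+2=6). Cumulative: 6
Frame 2: OPEN (0+7=7). Cumulative: 13
Frame 3: STRIKE. 10 + next two rolls (10+2) = 22. Cumulative: 35
Frame 4: STRIKE. 10 + next two rolls (2+8) = 20. Cumulative: 55
Frame 5: SPARE (2+8=10). 10 + next roll (2) = 12. Cumulative: 67
Frame 6: SPARE (2+8=10). 10 + next roll (2) = 12. Cumulative: 79
Frame 7: SPARE (2+8=10). 10 + next roll (10) = 20. Cumulative: 99
Frame 8: STRIKE. 10 + next two rolls (4+2) = 16. Cumulative: 115
Frame 9: OPEN (4+2=6). Cumulative: 121
Frame 10: OPEN. Sum of all frame-10 rolls (6+2) = 8. Cumulative: 129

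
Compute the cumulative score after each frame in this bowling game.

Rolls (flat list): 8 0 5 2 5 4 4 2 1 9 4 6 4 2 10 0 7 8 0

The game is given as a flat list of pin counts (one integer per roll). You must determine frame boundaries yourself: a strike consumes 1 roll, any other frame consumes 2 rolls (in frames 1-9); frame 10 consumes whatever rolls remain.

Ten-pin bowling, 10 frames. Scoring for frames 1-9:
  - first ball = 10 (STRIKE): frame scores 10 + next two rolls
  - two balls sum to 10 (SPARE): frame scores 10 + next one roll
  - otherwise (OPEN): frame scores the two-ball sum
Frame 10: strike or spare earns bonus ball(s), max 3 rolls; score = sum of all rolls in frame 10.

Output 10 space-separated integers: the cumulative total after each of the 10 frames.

Answer: 8 15 24 30 44 58 64 81 88 96

Derivation:
Frame 1: OPEN (8+0=8). Cumulative: 8
Frame 2: OPEN (5+2=7). Cumulative: 15
Frame 3: OPEN (5+4=9). Cumulative: 24
Frame 4: OPEN (4+2=6). Cumulative: 30
Frame 5: SPARE (1+9=10). 10 + next roll (4) = 14. Cumulative: 44
Frame 6: SPARE (4+6=10). 10 + next roll (4) = 14. Cumulative: 58
Frame 7: OPEN (4+2=6). Cumulative: 64
Frame 8: STRIKE. 10 + next two rolls (0+7) = 17. Cumulative: 81
Frame 9: OPEN (0+7=7). Cumulative: 88
Frame 10: OPEN. Sum of all frame-10 rolls (8+0) = 8. Cumulative: 96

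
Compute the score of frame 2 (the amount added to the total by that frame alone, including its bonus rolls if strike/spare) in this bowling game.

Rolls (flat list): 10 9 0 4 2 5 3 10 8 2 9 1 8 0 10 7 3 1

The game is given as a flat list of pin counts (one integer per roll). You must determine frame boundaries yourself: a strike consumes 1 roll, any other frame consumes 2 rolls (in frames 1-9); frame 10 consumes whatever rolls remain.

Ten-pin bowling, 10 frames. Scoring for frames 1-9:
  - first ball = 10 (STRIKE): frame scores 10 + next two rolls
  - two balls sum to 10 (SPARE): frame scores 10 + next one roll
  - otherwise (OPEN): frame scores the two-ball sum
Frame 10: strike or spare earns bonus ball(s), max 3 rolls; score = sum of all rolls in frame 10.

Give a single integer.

Answer: 9

Derivation:
Frame 1: STRIKE. 10 + next two rolls (9+0) = 19. Cumulative: 19
Frame 2: OPEN (9+0=9). Cumulative: 28
Frame 3: OPEN (4+2=6). Cumulative: 34
Frame 4: OPEN (5+3=8). Cumulative: 42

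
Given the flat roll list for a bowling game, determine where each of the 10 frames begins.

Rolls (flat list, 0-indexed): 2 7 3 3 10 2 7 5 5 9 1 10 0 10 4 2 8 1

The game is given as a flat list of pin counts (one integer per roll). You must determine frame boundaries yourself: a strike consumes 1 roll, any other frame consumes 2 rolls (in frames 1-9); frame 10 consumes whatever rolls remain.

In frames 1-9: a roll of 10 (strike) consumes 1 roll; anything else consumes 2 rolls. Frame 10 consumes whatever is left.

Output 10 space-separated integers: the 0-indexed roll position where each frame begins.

Answer: 0 2 4 5 7 9 11 12 14 16

Derivation:
Frame 1 starts at roll index 0: rolls=2,7 (sum=9), consumes 2 rolls
Frame 2 starts at roll index 2: rolls=3,3 (sum=6), consumes 2 rolls
Frame 3 starts at roll index 4: roll=10 (strike), consumes 1 roll
Frame 4 starts at roll index 5: rolls=2,7 (sum=9), consumes 2 rolls
Frame 5 starts at roll index 7: rolls=5,5 (sum=10), consumes 2 rolls
Frame 6 starts at roll index 9: rolls=9,1 (sum=10), consumes 2 rolls
Frame 7 starts at roll index 11: roll=10 (strike), consumes 1 roll
Frame 8 starts at roll index 12: rolls=0,10 (sum=10), consumes 2 rolls
Frame 9 starts at roll index 14: rolls=4,2 (sum=6), consumes 2 rolls
Frame 10 starts at roll index 16: 2 remaining rolls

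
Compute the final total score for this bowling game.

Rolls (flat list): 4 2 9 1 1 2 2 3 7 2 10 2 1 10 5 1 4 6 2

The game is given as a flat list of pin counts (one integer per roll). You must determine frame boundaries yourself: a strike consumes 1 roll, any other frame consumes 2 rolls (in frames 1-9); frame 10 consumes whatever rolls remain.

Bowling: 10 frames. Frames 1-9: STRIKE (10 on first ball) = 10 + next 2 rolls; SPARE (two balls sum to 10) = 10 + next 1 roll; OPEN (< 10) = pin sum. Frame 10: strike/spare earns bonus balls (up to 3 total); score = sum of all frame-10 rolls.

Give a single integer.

Answer: 84

Derivation:
Frame 1: OPEN (4+2=6). Cumulative: 6
Frame 2: SPARE (9+1=10). 10 + next roll (1) = 11. Cumulative: 17
Frame 3: OPEN (1+2=3). Cumulative: 20
Frame 4: OPEN (2+3=5). Cumulative: 25
Frame 5: OPEN (7+2=9). Cumulative: 34
Frame 6: STRIKE. 10 + next two rolls (2+1) = 13. Cumulative: 47
Frame 7: OPEN (2+1=3). Cumulative: 50
Frame 8: STRIKE. 10 + next two rolls (5+1) = 16. Cumulative: 66
Frame 9: OPEN (5+1=6). Cumulative: 72
Frame 10: SPARE. Sum of all frame-10 rolls (4+6+2) = 12. Cumulative: 84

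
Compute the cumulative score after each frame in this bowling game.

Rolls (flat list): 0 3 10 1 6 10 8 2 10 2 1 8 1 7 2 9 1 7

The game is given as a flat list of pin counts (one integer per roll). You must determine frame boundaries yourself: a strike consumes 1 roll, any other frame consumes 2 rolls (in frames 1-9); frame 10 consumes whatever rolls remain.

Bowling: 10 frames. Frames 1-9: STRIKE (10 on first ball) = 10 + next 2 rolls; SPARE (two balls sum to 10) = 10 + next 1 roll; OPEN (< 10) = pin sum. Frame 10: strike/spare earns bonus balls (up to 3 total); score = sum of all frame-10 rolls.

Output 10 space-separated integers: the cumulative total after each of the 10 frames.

Frame 1: OPEN (0+3=3). Cumulative: 3
Frame 2: STRIKE. 10 + next two rolls (1+6) = 17. Cumulative: 20
Frame 3: OPEN (1+6=7). Cumulative: 27
Frame 4: STRIKE. 10 + next two rolls (8+2) = 20. Cumulative: 47
Frame 5: SPARE (8+2=10). 10 + next roll (10) = 20. Cumulative: 67
Frame 6: STRIKE. 10 + next two rolls (2+1) = 13. Cumulative: 80
Frame 7: OPEN (2+1=3). Cumulative: 83
Frame 8: OPEN (8+1=9). Cumulative: 92
Frame 9: OPEN (7+2=9). Cumulative: 101
Frame 10: SPARE. Sum of all frame-10 rolls (9+1+7) = 17. Cumulative: 118

Answer: 3 20 27 47 67 80 83 92 101 118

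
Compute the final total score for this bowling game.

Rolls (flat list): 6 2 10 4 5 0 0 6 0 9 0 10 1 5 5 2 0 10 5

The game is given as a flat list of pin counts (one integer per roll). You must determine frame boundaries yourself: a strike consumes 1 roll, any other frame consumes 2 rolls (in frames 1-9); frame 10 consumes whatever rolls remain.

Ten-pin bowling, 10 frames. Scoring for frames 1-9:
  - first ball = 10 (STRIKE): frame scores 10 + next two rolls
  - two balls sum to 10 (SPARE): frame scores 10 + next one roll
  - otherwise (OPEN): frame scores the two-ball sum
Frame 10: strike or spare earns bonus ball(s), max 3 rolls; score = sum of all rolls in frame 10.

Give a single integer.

Frame 1: OPEN (6+2=8). Cumulative: 8
Frame 2: STRIKE. 10 + next two rolls (4+5) = 19. Cumulative: 27
Frame 3: OPEN (4+5=9). Cumulative: 36
Frame 4: OPEN (0+0=0). Cumulative: 36
Frame 5: OPEN (6+0=6). Cumulative: 42
Frame 6: OPEN (9+0=9). Cumulative: 51
Frame 7: STRIKE. 10 + next two rolls (1+5) = 16. Cumulative: 67
Frame 8: OPEN (1+5=6). Cumulative: 73
Frame 9: OPEN (5+2=7). Cumulative: 80
Frame 10: SPARE. Sum of all frame-10 rolls (0+10+5) = 15. Cumulative: 95

Answer: 95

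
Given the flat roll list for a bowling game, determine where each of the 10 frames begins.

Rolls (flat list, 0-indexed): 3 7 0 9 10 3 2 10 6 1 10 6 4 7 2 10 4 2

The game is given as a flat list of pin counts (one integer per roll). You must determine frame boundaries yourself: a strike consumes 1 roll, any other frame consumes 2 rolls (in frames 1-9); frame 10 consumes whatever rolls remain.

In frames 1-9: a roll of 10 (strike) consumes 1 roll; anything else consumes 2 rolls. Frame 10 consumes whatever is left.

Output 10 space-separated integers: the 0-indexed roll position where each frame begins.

Answer: 0 2 4 5 7 8 10 11 13 15

Derivation:
Frame 1 starts at roll index 0: rolls=3,7 (sum=10), consumes 2 rolls
Frame 2 starts at roll index 2: rolls=0,9 (sum=9), consumes 2 rolls
Frame 3 starts at roll index 4: roll=10 (strike), consumes 1 roll
Frame 4 starts at roll index 5: rolls=3,2 (sum=5), consumes 2 rolls
Frame 5 starts at roll index 7: roll=10 (strike), consumes 1 roll
Frame 6 starts at roll index 8: rolls=6,1 (sum=7), consumes 2 rolls
Frame 7 starts at roll index 10: roll=10 (strike), consumes 1 roll
Frame 8 starts at roll index 11: rolls=6,4 (sum=10), consumes 2 rolls
Frame 9 starts at roll index 13: rolls=7,2 (sum=9), consumes 2 rolls
Frame 10 starts at roll index 15: 3 remaining rolls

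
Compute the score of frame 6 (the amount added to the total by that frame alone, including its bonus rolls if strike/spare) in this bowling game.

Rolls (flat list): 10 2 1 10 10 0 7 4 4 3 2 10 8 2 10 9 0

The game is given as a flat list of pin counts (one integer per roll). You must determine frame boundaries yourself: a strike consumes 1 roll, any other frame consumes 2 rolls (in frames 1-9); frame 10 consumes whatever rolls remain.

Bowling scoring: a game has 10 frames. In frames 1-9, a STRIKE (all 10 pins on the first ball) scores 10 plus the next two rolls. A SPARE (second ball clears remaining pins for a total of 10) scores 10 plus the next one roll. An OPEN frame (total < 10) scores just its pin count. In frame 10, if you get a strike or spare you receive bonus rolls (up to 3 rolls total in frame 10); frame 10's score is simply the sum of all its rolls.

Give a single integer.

Answer: 8

Derivation:
Frame 1: STRIKE. 10 + next two rolls (2+1) = 13. Cumulative: 13
Frame 2: OPEN (2+1=3). Cumulative: 16
Frame 3: STRIKE. 10 + next two rolls (10+0) = 20. Cumulative: 36
Frame 4: STRIKE. 10 + next two rolls (0+7) = 17. Cumulative: 53
Frame 5: OPEN (0+7=7). Cumulative: 60
Frame 6: OPEN (4+4=8). Cumulative: 68
Frame 7: OPEN (3+2=5). Cumulative: 73
Frame 8: STRIKE. 10 + next two rolls (8+2) = 20. Cumulative: 93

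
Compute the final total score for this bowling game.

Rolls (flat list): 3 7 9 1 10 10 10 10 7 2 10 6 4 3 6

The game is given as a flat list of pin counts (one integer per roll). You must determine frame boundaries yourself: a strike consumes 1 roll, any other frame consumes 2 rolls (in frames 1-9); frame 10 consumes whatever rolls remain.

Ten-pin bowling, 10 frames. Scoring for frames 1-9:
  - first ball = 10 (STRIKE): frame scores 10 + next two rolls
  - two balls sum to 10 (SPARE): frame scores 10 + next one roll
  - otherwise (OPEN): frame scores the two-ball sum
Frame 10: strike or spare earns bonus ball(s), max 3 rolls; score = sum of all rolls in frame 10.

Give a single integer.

Answer: 196

Derivation:
Frame 1: SPARE (3+7=10). 10 + next roll (9) = 19. Cumulative: 19
Frame 2: SPARE (9+1=10). 10 + next roll (10) = 20. Cumulative: 39
Frame 3: STRIKE. 10 + next two rolls (10+10) = 30. Cumulative: 69
Frame 4: STRIKE. 10 + next two rolls (10+10) = 30. Cumulative: 99
Frame 5: STRIKE. 10 + next two rolls (10+7) = 27. Cumulative: 126
Frame 6: STRIKE. 10 + next two rolls (7+2) = 19. Cumulative: 145
Frame 7: OPEN (7+2=9). Cumulative: 154
Frame 8: STRIKE. 10 + next two rolls (6+4) = 20. Cumulative: 174
Frame 9: SPARE (6+4=10). 10 + next roll (3) = 13. Cumulative: 187
Frame 10: OPEN. Sum of all frame-10 rolls (3+6) = 9. Cumulative: 196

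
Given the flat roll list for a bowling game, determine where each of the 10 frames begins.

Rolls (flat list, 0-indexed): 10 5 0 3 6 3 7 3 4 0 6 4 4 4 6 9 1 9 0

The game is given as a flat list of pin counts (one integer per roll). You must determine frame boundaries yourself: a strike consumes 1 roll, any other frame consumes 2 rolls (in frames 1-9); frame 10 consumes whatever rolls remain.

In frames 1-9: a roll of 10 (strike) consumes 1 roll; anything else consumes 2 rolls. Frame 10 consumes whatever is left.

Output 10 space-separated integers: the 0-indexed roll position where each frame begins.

Frame 1 starts at roll index 0: roll=10 (strike), consumes 1 roll
Frame 2 starts at roll index 1: rolls=5,0 (sum=5), consumes 2 rolls
Frame 3 starts at roll index 3: rolls=3,6 (sum=9), consumes 2 rolls
Frame 4 starts at roll index 5: rolls=3,7 (sum=10), consumes 2 rolls
Frame 5 starts at roll index 7: rolls=3,4 (sum=7), consumes 2 rolls
Frame 6 starts at roll index 9: rolls=0,6 (sum=6), consumes 2 rolls
Frame 7 starts at roll index 11: rolls=4,4 (sum=8), consumes 2 rolls
Frame 8 starts at roll index 13: rolls=4,6 (sum=10), consumes 2 rolls
Frame 9 starts at roll index 15: rolls=9,1 (sum=10), consumes 2 rolls
Frame 10 starts at roll index 17: 2 remaining rolls

Answer: 0 1 3 5 7 9 11 13 15 17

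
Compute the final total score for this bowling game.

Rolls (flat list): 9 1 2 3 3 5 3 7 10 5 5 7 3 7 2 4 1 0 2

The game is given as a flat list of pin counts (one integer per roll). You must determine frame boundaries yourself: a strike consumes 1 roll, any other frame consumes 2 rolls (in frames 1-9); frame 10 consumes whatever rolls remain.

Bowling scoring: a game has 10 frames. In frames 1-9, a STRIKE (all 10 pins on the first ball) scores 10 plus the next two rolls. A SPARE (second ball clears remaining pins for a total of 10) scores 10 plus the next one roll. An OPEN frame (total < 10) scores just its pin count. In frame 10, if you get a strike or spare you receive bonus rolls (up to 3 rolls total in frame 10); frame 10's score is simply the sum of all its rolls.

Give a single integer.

Answer: 115

Derivation:
Frame 1: SPARE (9+1=10). 10 + next roll (2) = 12. Cumulative: 12
Frame 2: OPEN (2+3=5). Cumulative: 17
Frame 3: OPEN (3+5=8). Cumulative: 25
Frame 4: SPARE (3+7=10). 10 + next roll (10) = 20. Cumulative: 45
Frame 5: STRIKE. 10 + next two rolls (5+5) = 20. Cumulative: 65
Frame 6: SPARE (5+5=10). 10 + next roll (7) = 17. Cumulative: 82
Frame 7: SPARE (7+3=10). 10 + next roll (7) = 17. Cumulative: 99
Frame 8: OPEN (7+2=9). Cumulative: 108
Frame 9: OPEN (4+1=5). Cumulative: 113
Frame 10: OPEN. Sum of all frame-10 rolls (0+2) = 2. Cumulative: 115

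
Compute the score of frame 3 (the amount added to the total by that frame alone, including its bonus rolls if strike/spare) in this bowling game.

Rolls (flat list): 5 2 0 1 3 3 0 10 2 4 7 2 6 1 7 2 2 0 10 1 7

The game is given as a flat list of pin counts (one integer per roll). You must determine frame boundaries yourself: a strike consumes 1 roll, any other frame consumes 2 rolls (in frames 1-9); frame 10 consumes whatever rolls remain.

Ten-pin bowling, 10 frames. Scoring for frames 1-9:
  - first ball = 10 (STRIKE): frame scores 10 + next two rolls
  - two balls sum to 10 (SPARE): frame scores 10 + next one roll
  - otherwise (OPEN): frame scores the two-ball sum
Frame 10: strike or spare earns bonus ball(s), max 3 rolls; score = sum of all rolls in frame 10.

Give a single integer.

Frame 1: OPEN (5+2=7). Cumulative: 7
Frame 2: OPEN (0+1=1). Cumulative: 8
Frame 3: OPEN (3+3=6). Cumulative: 14
Frame 4: SPARE (0+10=10). 10 + next roll (2) = 12. Cumulative: 26
Frame 5: OPEN (2+4=6). Cumulative: 32

Answer: 6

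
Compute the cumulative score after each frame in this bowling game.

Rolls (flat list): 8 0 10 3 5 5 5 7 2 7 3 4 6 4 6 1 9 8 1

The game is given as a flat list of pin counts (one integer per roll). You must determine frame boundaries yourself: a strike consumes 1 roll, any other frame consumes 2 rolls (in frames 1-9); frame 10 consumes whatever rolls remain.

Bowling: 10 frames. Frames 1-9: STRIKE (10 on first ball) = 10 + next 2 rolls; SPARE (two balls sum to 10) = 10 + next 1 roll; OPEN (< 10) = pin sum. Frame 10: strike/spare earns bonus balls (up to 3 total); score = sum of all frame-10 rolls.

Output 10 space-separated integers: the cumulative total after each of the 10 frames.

Answer: 8 26 34 51 60 74 88 99 117 126

Derivation:
Frame 1: OPEN (8+0=8). Cumulative: 8
Frame 2: STRIKE. 10 + next two rolls (3+5) = 18. Cumulative: 26
Frame 3: OPEN (3+5=8). Cumulative: 34
Frame 4: SPARE (5+5=10). 10 + next roll (7) = 17. Cumulative: 51
Frame 5: OPEN (7+2=9). Cumulative: 60
Frame 6: SPARE (7+3=10). 10 + next roll (4) = 14. Cumulative: 74
Frame 7: SPARE (4+6=10). 10 + next roll (4) = 14. Cumulative: 88
Frame 8: SPARE (4+6=10). 10 + next roll (1) = 11. Cumulative: 99
Frame 9: SPARE (1+9=10). 10 + next roll (8) = 18. Cumulative: 117
Frame 10: OPEN. Sum of all frame-10 rolls (8+1) = 9. Cumulative: 126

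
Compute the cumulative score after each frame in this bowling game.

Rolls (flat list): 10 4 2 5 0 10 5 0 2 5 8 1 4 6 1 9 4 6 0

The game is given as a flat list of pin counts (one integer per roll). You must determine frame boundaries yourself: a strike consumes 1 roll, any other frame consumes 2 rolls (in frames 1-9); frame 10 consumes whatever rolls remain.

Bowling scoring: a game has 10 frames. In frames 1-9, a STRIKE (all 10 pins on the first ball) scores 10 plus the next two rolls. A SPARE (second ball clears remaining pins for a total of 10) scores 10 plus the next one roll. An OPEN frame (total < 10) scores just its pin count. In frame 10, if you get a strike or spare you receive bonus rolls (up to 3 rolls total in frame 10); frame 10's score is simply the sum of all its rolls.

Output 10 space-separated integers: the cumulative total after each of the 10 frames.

Frame 1: STRIKE. 10 + next two rolls (4+2) = 16. Cumulative: 16
Frame 2: OPEN (4+2=6). Cumulative: 22
Frame 3: OPEN (5+0=5). Cumulative: 27
Frame 4: STRIKE. 10 + next two rolls (5+0) = 15. Cumulative: 42
Frame 5: OPEN (5+0=5). Cumulative: 47
Frame 6: OPEN (2+5=7). Cumulative: 54
Frame 7: OPEN (8+1=9). Cumulative: 63
Frame 8: SPARE (4+6=10). 10 + next roll (1) = 11. Cumulative: 74
Frame 9: SPARE (1+9=10). 10 + next roll (4) = 14. Cumulative: 88
Frame 10: SPARE. Sum of all frame-10 rolls (4+6+0) = 10. Cumulative: 98

Answer: 16 22 27 42 47 54 63 74 88 98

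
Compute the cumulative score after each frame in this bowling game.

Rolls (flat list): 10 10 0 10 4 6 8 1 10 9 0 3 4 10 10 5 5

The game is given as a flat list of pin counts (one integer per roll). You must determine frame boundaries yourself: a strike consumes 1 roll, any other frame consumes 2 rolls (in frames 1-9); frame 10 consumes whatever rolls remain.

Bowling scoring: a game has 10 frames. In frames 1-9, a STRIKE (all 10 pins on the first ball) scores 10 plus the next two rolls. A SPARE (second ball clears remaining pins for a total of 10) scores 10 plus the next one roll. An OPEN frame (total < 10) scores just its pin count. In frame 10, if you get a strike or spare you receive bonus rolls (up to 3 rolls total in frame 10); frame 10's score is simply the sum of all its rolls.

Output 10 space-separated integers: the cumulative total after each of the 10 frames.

Answer: 20 40 54 72 81 100 109 116 141 161

Derivation:
Frame 1: STRIKE. 10 + next two rolls (10+0) = 20. Cumulative: 20
Frame 2: STRIKE. 10 + next two rolls (0+10) = 20. Cumulative: 40
Frame 3: SPARE (0+10=10). 10 + next roll (4) = 14. Cumulative: 54
Frame 4: SPARE (4+6=10). 10 + next roll (8) = 18. Cumulative: 72
Frame 5: OPEN (8+1=9). Cumulative: 81
Frame 6: STRIKE. 10 + next two rolls (9+0) = 19. Cumulative: 100
Frame 7: OPEN (9+0=9). Cumulative: 109
Frame 8: OPEN (3+4=7). Cumulative: 116
Frame 9: STRIKE. 10 + next two rolls (10+5) = 25. Cumulative: 141
Frame 10: STRIKE. Sum of all frame-10 rolls (10+5+5) = 20. Cumulative: 161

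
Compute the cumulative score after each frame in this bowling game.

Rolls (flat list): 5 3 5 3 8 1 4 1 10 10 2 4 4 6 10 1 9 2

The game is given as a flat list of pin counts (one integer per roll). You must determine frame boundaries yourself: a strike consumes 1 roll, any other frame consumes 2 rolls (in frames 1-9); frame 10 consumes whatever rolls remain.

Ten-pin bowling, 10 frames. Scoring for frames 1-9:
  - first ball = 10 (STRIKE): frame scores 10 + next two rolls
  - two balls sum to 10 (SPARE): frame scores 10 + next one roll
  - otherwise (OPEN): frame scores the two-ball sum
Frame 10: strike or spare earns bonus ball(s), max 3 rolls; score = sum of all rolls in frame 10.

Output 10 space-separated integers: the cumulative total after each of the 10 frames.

Answer: 8 16 25 30 52 68 74 94 114 126

Derivation:
Frame 1: OPEN (5+3=8). Cumulative: 8
Frame 2: OPEN (5+3=8). Cumulative: 16
Frame 3: OPEN (8+1=9). Cumulative: 25
Frame 4: OPEN (4+1=5). Cumulative: 30
Frame 5: STRIKE. 10 + next two rolls (10+2) = 22. Cumulative: 52
Frame 6: STRIKE. 10 + next two rolls (2+4) = 16. Cumulative: 68
Frame 7: OPEN (2+4=6). Cumulative: 74
Frame 8: SPARE (4+6=10). 10 + next roll (10) = 20. Cumulative: 94
Frame 9: STRIKE. 10 + next two rolls (1+9) = 20. Cumulative: 114
Frame 10: SPARE. Sum of all frame-10 rolls (1+9+2) = 12. Cumulative: 126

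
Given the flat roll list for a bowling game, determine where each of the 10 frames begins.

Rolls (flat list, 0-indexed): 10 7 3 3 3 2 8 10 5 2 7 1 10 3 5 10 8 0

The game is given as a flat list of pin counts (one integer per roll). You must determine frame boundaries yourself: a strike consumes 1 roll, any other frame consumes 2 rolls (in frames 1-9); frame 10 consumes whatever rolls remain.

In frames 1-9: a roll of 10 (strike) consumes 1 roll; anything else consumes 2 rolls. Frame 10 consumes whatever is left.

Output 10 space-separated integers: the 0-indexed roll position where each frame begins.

Frame 1 starts at roll index 0: roll=10 (strike), consumes 1 roll
Frame 2 starts at roll index 1: rolls=7,3 (sum=10), consumes 2 rolls
Frame 3 starts at roll index 3: rolls=3,3 (sum=6), consumes 2 rolls
Frame 4 starts at roll index 5: rolls=2,8 (sum=10), consumes 2 rolls
Frame 5 starts at roll index 7: roll=10 (strike), consumes 1 roll
Frame 6 starts at roll index 8: rolls=5,2 (sum=7), consumes 2 rolls
Frame 7 starts at roll index 10: rolls=7,1 (sum=8), consumes 2 rolls
Frame 8 starts at roll index 12: roll=10 (strike), consumes 1 roll
Frame 9 starts at roll index 13: rolls=3,5 (sum=8), consumes 2 rolls
Frame 10 starts at roll index 15: 3 remaining rolls

Answer: 0 1 3 5 7 8 10 12 13 15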